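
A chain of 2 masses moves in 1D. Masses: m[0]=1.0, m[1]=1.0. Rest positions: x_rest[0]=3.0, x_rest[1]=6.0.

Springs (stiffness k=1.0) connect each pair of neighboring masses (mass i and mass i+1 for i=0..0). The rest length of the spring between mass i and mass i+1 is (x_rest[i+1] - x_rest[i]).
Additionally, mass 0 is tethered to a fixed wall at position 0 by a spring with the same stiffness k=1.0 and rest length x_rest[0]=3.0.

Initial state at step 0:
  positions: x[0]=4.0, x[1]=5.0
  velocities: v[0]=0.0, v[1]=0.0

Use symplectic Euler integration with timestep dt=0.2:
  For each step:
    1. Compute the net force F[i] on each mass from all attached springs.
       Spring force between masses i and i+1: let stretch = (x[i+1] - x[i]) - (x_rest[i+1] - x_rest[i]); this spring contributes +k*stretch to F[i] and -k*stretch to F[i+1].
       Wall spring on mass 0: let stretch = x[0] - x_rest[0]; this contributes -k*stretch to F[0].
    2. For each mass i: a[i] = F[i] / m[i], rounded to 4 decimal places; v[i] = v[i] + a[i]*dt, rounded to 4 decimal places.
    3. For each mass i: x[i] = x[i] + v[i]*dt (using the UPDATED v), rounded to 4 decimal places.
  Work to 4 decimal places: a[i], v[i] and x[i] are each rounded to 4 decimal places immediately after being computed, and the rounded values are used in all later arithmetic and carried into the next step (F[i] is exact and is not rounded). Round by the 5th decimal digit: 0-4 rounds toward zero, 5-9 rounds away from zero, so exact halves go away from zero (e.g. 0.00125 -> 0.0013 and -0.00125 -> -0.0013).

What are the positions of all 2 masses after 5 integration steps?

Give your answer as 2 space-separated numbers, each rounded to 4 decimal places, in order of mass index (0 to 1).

Answer: 2.6117 5.9425

Derivation:
Step 0: x=[4.0000 5.0000] v=[0.0000 0.0000]
Step 1: x=[3.8800 5.0800] v=[-0.6000 0.4000]
Step 2: x=[3.6528 5.2320] v=[-1.1360 0.7600]
Step 3: x=[3.3427 5.4408] v=[-1.5507 1.0442]
Step 4: x=[2.9828 5.6857] v=[-1.7996 1.2246]
Step 5: x=[2.6117 5.9425] v=[-1.8556 1.2840]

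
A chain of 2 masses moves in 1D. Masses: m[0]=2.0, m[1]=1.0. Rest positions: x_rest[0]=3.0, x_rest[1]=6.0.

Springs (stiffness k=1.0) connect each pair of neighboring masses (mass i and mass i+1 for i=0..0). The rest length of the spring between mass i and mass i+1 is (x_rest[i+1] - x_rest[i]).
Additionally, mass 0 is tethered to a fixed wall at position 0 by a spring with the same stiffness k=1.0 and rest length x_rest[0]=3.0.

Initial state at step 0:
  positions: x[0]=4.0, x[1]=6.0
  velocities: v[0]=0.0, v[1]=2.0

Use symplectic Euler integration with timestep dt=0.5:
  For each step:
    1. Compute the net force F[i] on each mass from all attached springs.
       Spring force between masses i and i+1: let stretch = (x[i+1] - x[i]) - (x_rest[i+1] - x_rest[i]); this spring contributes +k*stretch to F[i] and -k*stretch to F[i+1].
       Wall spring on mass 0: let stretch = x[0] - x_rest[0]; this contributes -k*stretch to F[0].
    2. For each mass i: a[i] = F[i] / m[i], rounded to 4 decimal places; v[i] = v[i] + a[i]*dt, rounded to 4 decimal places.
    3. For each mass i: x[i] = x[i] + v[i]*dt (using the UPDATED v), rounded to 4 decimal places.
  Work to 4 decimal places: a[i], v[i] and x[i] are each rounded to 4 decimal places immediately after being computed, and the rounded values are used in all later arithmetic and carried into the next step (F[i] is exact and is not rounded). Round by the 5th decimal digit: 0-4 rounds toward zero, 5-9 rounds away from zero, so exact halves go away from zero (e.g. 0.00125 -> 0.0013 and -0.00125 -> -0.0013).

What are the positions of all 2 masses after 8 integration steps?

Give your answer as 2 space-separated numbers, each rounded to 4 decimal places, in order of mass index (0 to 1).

Answer: 4.6465 5.7900

Derivation:
Step 0: x=[4.0000 6.0000] v=[0.0000 2.0000]
Step 1: x=[3.7500 7.2500] v=[-0.5000 2.5000]
Step 2: x=[3.4688 8.3750] v=[-0.5625 2.2500]
Step 3: x=[3.3672 9.0235] v=[-0.2032 1.2969]
Step 4: x=[3.5518 9.0079] v=[0.3691 -0.0313]
Step 5: x=[3.9744 8.3782] v=[0.8452 -1.2594]
Step 6: x=[4.4507 7.3976] v=[0.9526 -1.9613]
Step 7: x=[4.7391 6.4302] v=[0.5767 -1.9348]
Step 8: x=[4.6465 5.7900] v=[-0.1853 -1.2804]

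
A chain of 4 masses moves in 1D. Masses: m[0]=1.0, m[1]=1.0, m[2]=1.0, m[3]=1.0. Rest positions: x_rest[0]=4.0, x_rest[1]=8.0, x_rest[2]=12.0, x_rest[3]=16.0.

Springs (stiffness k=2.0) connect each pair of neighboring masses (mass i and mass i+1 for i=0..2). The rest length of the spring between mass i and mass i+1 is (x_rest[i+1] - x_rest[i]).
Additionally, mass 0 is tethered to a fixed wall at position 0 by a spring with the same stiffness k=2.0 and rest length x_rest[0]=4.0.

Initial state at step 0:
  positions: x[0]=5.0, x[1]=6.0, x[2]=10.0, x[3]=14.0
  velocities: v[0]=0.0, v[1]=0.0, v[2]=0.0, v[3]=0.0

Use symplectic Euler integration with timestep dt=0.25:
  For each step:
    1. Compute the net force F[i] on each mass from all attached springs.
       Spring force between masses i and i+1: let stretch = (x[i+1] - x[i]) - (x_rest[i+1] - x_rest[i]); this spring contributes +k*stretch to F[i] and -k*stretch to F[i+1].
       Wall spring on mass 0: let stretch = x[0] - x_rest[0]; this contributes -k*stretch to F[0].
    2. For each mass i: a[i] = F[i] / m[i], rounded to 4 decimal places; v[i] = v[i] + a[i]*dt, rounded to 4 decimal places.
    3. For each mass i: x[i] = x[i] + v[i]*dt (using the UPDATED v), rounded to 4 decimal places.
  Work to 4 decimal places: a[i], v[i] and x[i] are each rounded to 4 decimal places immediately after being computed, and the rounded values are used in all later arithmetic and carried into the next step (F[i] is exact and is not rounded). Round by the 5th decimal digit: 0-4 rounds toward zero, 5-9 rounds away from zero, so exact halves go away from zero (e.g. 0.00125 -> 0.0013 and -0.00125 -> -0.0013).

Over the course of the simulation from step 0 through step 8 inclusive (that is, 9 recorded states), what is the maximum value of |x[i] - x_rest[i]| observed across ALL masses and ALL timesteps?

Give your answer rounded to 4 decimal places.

Answer: 2.0285

Derivation:
Step 0: x=[5.0000 6.0000 10.0000 14.0000] v=[0.0000 0.0000 0.0000 0.0000]
Step 1: x=[4.5000 6.3750 10.0000 14.0000] v=[-2.0000 1.5000 0.0000 0.0000]
Step 2: x=[3.6719 6.9688 10.0469 14.0000] v=[-3.3125 2.3750 0.1875 0.0000]
Step 3: x=[2.7969 7.5352 10.2032 14.0059] v=[-3.5000 2.2656 0.6250 0.0235]
Step 4: x=[2.1646 7.8428 10.5013 14.0365] v=[-2.5293 1.2305 1.1924 0.1222]
Step 5: x=[1.9715 7.7730 10.9090 14.1252] v=[-0.7725 -0.2794 1.6308 0.3546]
Step 6: x=[2.2571 7.3700 11.3267 14.3118] v=[1.1425 -1.6122 1.6709 0.7465]
Step 7: x=[2.8997 6.8224 11.6230 14.6253] v=[2.5704 -2.1903 1.1851 1.2540]
Step 8: x=[3.6702 6.3846 11.6945 15.0635] v=[3.0819 -1.7514 0.2860 1.7529]
Max displacement = 2.0285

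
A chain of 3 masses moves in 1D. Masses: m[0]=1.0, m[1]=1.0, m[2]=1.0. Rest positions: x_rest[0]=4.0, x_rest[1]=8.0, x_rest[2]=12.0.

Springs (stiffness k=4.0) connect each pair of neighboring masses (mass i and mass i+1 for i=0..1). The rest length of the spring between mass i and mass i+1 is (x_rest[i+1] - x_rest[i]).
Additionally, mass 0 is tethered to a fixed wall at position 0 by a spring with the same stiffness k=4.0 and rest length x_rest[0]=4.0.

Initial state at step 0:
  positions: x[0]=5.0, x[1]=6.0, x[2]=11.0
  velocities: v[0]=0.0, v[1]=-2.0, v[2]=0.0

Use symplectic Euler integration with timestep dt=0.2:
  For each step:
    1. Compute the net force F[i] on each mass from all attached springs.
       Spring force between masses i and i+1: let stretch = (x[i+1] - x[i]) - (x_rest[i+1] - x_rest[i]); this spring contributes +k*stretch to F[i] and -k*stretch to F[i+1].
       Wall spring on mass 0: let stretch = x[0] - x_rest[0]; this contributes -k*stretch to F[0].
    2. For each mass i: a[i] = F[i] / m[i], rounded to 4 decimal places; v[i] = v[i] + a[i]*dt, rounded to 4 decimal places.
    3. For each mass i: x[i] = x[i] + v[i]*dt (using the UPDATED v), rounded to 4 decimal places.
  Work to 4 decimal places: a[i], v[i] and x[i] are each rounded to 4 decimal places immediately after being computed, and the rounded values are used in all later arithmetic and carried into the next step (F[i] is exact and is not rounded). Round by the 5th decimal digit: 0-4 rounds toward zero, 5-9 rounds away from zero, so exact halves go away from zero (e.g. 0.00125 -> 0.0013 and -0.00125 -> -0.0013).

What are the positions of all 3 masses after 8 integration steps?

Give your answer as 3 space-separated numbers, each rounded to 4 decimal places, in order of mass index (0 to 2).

Answer: 4.4851 5.8917 11.5643

Derivation:
Step 0: x=[5.0000 6.0000 11.0000] v=[0.0000 -2.0000 0.0000]
Step 1: x=[4.3600 6.2400 10.8400] v=[-3.2000 1.2000 -0.8000]
Step 2: x=[3.3232 6.9152 10.5840] v=[-5.1840 3.3760 -1.2800]
Step 3: x=[2.3294 7.6027 10.3810] v=[-4.9690 3.4374 -1.0150]
Step 4: x=[1.8066 7.8910 10.3735] v=[-2.6139 1.4414 -0.0376]
Step 5: x=[1.9683 7.6030 10.6088] v=[0.8083 -1.4401 1.1764]
Step 6: x=[2.7166 6.8944 11.0032] v=[3.7414 -3.5432 1.9718]
Step 7: x=[3.6987 6.1747 11.3802] v=[4.9104 -3.5984 1.8848]
Step 8: x=[4.4851 5.8917 11.5643] v=[3.9322 -1.4148 0.9204]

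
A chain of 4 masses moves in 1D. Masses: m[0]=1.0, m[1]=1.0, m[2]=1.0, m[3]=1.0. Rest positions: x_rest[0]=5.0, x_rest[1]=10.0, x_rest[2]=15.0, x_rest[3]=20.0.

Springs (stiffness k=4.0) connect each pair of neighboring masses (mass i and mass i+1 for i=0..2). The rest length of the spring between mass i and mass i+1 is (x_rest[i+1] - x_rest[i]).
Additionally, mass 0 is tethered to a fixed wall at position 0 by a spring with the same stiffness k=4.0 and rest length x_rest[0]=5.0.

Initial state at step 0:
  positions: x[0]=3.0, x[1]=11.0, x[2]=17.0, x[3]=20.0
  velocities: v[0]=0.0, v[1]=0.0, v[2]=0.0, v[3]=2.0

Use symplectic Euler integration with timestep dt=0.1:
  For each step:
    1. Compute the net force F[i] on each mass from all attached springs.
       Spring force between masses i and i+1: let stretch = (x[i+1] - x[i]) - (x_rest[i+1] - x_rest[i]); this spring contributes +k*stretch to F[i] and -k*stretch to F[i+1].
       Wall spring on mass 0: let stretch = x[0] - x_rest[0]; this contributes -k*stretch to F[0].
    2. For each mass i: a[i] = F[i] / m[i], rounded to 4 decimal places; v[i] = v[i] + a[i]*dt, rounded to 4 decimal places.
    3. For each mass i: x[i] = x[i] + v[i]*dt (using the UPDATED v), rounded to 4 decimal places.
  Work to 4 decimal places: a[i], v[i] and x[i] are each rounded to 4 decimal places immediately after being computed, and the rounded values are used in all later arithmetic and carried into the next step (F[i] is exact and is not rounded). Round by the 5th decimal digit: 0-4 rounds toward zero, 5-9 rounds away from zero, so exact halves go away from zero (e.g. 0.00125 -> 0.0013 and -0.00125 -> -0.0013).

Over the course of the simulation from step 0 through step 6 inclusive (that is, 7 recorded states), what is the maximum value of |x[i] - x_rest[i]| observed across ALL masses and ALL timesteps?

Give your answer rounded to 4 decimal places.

Step 0: x=[3.0000 11.0000 17.0000 20.0000] v=[0.0000 0.0000 0.0000 2.0000]
Step 1: x=[3.2000 10.9200 16.8800 20.2800] v=[2.0000 -0.8000 -1.2000 2.8000]
Step 2: x=[3.5808 10.7696 16.6576 20.6240] v=[3.8080 -1.5040 -2.2240 3.4400]
Step 3: x=[4.1059 10.5672 16.3583 21.0093] v=[5.2512 -2.0243 -2.9926 3.8534]
Step 4: x=[4.7252 10.3380 16.0134 21.4086] v=[6.1934 -2.2924 -3.4486 3.9930]
Step 5: x=[5.3800 10.1113 15.6573 21.7921] v=[6.5484 -2.2674 -3.5607 3.8349]
Step 6: x=[6.0089 9.9172 15.3248 22.1302] v=[6.2889 -1.9415 -3.3252 3.3810]
Max displacement = 2.1302

Answer: 2.1302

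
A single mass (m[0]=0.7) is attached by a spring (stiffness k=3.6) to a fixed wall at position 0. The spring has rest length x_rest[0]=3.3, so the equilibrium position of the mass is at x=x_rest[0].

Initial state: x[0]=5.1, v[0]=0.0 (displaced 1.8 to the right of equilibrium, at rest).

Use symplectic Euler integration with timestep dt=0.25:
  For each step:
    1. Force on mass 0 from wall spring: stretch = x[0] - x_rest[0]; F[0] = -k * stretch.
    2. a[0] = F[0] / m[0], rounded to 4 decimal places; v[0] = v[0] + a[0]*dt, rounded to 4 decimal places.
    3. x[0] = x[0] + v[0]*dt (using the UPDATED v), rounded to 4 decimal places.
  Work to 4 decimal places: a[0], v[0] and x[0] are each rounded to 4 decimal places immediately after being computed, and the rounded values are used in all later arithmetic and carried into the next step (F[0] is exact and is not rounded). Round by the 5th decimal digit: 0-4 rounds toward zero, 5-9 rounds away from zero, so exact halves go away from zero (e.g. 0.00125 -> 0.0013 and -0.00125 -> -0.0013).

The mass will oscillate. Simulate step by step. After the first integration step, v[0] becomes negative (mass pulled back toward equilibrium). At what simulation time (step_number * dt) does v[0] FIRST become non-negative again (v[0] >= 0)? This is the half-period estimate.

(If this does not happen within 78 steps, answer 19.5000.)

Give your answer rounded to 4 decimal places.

Step 0: x=[5.1000] v=[0.0000]
Step 1: x=[4.5214] v=[-2.3143]
Step 2: x=[3.5502] v=[-3.8847]
Step 3: x=[2.4986] v=[-4.2064]
Step 4: x=[1.7046] v=[-3.1760]
Step 5: x=[1.4234] v=[-1.1248]
Step 6: x=[1.7454] v=[1.2880]
First v>=0 after going negative at step 6, time=1.5000

Answer: 1.5000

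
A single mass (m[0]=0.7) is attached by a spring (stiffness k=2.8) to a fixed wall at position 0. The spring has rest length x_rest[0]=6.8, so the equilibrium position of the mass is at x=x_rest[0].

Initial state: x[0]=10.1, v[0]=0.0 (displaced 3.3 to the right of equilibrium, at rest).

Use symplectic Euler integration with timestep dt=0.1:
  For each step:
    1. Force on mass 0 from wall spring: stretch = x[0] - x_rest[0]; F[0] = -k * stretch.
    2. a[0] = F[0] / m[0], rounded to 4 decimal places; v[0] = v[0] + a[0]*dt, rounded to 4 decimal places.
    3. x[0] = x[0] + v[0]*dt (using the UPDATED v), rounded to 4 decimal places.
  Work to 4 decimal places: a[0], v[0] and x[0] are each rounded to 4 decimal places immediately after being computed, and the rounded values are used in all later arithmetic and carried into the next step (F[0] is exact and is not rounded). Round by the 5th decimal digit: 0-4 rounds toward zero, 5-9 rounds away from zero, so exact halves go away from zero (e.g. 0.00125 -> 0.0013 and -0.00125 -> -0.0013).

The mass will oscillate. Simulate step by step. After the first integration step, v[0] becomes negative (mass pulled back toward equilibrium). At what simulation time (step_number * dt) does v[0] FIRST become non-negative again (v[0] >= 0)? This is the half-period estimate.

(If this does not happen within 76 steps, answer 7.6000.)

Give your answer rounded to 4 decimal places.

Step 0: x=[10.1000] v=[0.0000]
Step 1: x=[9.9680] v=[-1.3200]
Step 2: x=[9.7093] v=[-2.5872]
Step 3: x=[9.3342] v=[-3.7509]
Step 4: x=[8.8577] v=[-4.7646]
Step 5: x=[8.2989] v=[-5.5877]
Step 6: x=[7.6802] v=[-6.1873]
Step 7: x=[7.0263] v=[-6.5394]
Step 8: x=[6.3633] v=[-6.6299]
Step 9: x=[5.7178] v=[-6.4552]
Step 10: x=[5.1156] v=[-6.0223]
Step 11: x=[4.5808] v=[-5.3485]
Step 12: x=[4.1347] v=[-4.4608]
Step 13: x=[3.7952] v=[-3.3947]
Step 14: x=[3.5759] v=[-2.1928]
Step 15: x=[3.4856] v=[-0.9032]
Step 16: x=[3.5279] v=[0.4226]
First v>=0 after going negative at step 16, time=1.6000

Answer: 1.6000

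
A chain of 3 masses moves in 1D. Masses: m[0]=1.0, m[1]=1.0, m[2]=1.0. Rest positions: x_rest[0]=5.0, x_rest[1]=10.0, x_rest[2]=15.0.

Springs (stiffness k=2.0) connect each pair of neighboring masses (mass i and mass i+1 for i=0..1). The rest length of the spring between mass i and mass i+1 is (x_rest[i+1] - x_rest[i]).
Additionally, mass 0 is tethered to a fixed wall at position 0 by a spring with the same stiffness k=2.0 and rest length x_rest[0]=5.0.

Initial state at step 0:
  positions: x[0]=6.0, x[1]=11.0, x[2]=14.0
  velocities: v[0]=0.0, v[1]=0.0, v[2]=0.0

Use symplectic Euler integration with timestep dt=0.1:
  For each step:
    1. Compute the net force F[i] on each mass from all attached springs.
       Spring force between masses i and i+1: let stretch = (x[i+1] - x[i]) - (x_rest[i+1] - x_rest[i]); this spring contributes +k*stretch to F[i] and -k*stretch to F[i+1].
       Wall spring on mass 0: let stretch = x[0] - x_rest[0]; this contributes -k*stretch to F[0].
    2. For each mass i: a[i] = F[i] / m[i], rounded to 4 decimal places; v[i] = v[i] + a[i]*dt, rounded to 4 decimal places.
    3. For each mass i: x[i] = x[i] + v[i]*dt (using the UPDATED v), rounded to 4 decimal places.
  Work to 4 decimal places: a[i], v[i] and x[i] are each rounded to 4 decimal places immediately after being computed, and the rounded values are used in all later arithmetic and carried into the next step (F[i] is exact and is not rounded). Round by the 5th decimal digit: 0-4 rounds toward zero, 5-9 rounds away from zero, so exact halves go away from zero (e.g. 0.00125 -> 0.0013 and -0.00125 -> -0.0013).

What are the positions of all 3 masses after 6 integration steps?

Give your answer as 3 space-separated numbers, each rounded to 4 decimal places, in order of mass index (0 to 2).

Step 0: x=[6.0000 11.0000 14.0000] v=[0.0000 0.0000 0.0000]
Step 1: x=[5.9800 10.9600 14.0400] v=[-0.2000 -0.4000 0.4000]
Step 2: x=[5.9400 10.8820 14.1184] v=[-0.4000 -0.7800 0.7840]
Step 3: x=[5.8800 10.7699 14.2321] v=[-0.5996 -1.1211 1.1367]
Step 4: x=[5.8002 10.6292 14.3765] v=[-0.7976 -1.4066 1.4443]
Step 5: x=[5.7010 10.4669 14.5460] v=[-0.9918 -1.6229 1.6948]
Step 6: x=[5.5831 10.2909 14.7339] v=[-1.1788 -1.7603 1.8790]

Answer: 5.5831 10.2909 14.7339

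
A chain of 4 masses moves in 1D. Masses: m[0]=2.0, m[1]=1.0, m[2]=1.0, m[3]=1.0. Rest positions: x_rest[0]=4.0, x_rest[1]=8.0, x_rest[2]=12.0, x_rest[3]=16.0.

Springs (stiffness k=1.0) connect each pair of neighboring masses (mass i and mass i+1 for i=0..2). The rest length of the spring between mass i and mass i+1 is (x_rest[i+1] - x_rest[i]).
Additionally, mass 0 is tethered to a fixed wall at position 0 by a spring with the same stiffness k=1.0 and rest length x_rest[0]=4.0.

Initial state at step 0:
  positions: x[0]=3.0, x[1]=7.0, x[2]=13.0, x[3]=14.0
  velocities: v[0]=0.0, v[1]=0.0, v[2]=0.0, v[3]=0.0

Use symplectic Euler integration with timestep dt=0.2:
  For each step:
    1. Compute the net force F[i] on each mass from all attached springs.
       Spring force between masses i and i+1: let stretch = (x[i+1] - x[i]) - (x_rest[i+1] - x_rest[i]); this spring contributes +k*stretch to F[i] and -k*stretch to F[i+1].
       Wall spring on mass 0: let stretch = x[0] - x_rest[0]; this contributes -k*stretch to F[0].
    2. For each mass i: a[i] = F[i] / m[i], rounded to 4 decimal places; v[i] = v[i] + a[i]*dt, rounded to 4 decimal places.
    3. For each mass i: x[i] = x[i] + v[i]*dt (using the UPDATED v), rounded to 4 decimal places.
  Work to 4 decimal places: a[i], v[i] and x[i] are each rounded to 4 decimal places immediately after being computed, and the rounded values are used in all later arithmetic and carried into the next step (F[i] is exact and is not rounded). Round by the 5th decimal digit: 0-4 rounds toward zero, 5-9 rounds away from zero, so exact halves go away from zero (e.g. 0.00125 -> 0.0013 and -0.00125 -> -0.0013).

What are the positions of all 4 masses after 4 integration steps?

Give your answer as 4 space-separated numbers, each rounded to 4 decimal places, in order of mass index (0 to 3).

Step 0: x=[3.0000 7.0000 13.0000 14.0000] v=[0.0000 0.0000 0.0000 0.0000]
Step 1: x=[3.0200 7.0800 12.8000 14.1200] v=[0.1000 0.4000 -1.0000 0.6000]
Step 2: x=[3.0608 7.2264 12.4240 14.3472] v=[0.2040 0.7320 -1.8800 1.1360]
Step 3: x=[3.1237 7.4141 11.9170 14.6575] v=[0.3145 0.9384 -2.5349 1.5514]
Step 4: x=[3.2099 7.6103 11.3395 15.0182] v=[0.4312 0.9809 -2.8874 1.8033]

Answer: 3.2099 7.6103 11.3395 15.0182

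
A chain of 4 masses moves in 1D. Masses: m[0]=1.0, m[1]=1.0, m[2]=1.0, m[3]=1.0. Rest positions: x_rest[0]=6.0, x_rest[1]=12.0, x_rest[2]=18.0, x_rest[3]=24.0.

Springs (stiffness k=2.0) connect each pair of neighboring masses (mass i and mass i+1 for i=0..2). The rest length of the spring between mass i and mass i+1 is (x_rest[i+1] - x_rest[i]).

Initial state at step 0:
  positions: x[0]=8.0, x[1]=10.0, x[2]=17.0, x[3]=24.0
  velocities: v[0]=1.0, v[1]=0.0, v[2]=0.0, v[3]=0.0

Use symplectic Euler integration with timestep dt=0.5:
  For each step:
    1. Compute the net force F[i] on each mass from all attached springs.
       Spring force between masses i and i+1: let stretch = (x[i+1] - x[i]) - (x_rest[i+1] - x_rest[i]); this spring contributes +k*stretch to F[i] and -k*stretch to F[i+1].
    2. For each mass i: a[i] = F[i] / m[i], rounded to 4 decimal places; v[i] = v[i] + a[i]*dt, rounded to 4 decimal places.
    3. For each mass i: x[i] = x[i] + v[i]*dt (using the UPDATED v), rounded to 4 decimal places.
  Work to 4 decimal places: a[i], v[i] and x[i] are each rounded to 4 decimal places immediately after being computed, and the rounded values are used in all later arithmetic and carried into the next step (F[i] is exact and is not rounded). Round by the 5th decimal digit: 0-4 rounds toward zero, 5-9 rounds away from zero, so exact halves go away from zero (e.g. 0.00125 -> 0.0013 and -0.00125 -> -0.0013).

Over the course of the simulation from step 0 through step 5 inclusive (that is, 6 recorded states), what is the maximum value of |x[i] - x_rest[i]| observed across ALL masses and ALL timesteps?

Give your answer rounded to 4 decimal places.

Answer: 2.2500

Derivation:
Step 0: x=[8.0000 10.0000 17.0000 24.0000] v=[1.0000 0.0000 0.0000 0.0000]
Step 1: x=[6.5000 12.5000 17.0000 23.5000] v=[-3.0000 5.0000 0.0000 -1.0000]
Step 2: x=[5.0000 14.2500 18.0000 22.7500] v=[-3.0000 3.5000 2.0000 -1.5000]
Step 3: x=[5.1250 13.2500 19.5000 22.6250] v=[0.2500 -2.0000 3.0000 -0.2500]
Step 4: x=[6.3125 11.3125 19.4375 23.9375] v=[2.3750 -3.8750 -0.1250 2.6250]
Step 5: x=[7.0000 10.9375 17.5625 26.0000] v=[1.3750 -0.7500 -3.7500 4.1250]
Max displacement = 2.2500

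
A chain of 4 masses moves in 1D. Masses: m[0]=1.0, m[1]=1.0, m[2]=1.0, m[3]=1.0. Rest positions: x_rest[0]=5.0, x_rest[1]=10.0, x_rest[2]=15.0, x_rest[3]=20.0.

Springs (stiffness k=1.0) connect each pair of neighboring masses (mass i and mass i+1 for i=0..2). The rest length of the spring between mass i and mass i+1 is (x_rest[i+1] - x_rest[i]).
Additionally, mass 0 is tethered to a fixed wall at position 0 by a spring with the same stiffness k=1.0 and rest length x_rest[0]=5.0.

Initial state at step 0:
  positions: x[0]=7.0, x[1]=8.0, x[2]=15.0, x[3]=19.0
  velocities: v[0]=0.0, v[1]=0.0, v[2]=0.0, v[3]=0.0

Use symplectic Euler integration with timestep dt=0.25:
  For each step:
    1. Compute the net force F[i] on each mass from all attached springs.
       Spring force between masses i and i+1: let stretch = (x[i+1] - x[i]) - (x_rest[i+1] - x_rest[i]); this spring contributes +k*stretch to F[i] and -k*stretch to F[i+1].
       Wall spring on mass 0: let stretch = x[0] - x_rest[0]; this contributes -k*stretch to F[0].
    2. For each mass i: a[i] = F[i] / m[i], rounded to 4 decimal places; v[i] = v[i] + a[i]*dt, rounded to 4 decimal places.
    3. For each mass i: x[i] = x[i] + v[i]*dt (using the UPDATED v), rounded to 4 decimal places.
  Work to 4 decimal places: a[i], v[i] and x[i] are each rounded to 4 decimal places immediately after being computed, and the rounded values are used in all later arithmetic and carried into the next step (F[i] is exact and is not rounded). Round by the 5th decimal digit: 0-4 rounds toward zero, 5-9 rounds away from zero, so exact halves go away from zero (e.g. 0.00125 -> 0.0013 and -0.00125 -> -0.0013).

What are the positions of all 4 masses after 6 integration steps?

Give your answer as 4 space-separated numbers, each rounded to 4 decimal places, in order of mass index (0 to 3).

Answer: 2.9999 11.4647 13.6959 19.5234

Derivation:
Step 0: x=[7.0000 8.0000 15.0000 19.0000] v=[0.0000 0.0000 0.0000 0.0000]
Step 1: x=[6.6250 8.3750 14.8125 19.0625] v=[-1.5000 1.5000 -0.7500 0.2500]
Step 2: x=[5.9453 9.0430 14.4883 19.1719] v=[-2.7188 2.6719 -1.2969 0.4375]
Step 3: x=[5.0876 9.8577 14.1165 19.3011] v=[-3.4307 3.2588 -1.4873 0.5166]
Step 4: x=[4.2101 10.6405 13.8025 19.4187] v=[-3.5101 3.1310 -1.2559 0.4705]
Step 5: x=[3.4714 11.2190 13.6419 19.4978] v=[-2.9550 2.3139 -0.6424 0.3165]
Step 6: x=[2.9999 11.4647 13.6959 19.5234] v=[-1.8860 0.9827 0.2159 0.1025]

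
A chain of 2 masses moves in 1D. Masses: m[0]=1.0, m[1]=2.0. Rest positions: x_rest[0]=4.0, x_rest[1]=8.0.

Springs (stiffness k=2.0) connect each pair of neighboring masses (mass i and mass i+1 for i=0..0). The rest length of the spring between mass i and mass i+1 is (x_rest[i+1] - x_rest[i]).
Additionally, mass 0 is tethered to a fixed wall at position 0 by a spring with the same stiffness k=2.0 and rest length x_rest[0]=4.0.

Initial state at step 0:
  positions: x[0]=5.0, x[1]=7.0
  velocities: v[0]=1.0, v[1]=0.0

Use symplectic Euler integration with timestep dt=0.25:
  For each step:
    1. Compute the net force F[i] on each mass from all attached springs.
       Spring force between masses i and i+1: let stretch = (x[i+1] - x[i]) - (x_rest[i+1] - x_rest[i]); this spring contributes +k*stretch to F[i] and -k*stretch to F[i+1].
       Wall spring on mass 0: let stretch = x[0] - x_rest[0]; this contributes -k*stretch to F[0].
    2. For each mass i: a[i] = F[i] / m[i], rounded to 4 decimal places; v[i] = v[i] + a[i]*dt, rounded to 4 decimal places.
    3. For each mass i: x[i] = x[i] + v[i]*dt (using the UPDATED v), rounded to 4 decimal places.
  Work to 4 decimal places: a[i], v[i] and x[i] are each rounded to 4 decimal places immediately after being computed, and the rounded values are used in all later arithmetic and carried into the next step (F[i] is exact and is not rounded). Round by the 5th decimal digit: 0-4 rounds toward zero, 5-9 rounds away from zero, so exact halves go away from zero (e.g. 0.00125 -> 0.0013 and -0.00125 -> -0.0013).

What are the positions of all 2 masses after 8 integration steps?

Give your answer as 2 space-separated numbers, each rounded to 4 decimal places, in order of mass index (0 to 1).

Answer: 3.5904 8.4114

Derivation:
Step 0: x=[5.0000 7.0000] v=[1.0000 0.0000]
Step 1: x=[4.8750 7.1250] v=[-0.5000 0.5000]
Step 2: x=[4.4219 7.3594] v=[-1.8125 0.9375]
Step 3: x=[3.7832 7.6602] v=[-2.5547 1.2031]
Step 4: x=[3.1563 7.9687] v=[-2.5078 1.2339]
Step 5: x=[2.7364 8.2264] v=[-1.6798 1.0308]
Step 6: x=[2.6607 8.3910] v=[-0.3030 0.6583]
Step 7: x=[2.9687 8.4474] v=[1.2318 0.2257]
Step 8: x=[3.5904 8.4114] v=[2.4868 -0.1440]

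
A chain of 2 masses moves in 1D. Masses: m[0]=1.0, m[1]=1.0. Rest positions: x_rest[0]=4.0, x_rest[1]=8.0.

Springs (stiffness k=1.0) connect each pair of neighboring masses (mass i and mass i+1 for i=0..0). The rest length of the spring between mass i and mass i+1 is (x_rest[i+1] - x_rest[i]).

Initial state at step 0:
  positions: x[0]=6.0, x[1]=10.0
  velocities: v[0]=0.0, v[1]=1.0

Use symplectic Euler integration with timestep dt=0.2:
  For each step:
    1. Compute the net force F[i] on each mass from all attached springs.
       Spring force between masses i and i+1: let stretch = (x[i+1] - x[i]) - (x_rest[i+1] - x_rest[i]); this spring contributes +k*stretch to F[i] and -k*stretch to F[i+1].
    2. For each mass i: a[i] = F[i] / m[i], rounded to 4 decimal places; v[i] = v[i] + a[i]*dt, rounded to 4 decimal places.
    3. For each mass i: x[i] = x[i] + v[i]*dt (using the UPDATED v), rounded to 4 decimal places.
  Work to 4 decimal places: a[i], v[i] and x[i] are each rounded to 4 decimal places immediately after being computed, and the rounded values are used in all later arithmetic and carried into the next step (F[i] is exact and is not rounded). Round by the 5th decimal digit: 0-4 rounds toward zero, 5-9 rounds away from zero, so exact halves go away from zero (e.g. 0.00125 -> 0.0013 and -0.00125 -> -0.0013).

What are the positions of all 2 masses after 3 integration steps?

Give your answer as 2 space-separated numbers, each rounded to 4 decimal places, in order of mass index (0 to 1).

Answer: 6.0314 10.5686

Derivation:
Step 0: x=[6.0000 10.0000] v=[0.0000 1.0000]
Step 1: x=[6.0000 10.2000] v=[0.0000 1.0000]
Step 2: x=[6.0080 10.3920] v=[0.0400 0.9600]
Step 3: x=[6.0314 10.5686] v=[0.1168 0.8832]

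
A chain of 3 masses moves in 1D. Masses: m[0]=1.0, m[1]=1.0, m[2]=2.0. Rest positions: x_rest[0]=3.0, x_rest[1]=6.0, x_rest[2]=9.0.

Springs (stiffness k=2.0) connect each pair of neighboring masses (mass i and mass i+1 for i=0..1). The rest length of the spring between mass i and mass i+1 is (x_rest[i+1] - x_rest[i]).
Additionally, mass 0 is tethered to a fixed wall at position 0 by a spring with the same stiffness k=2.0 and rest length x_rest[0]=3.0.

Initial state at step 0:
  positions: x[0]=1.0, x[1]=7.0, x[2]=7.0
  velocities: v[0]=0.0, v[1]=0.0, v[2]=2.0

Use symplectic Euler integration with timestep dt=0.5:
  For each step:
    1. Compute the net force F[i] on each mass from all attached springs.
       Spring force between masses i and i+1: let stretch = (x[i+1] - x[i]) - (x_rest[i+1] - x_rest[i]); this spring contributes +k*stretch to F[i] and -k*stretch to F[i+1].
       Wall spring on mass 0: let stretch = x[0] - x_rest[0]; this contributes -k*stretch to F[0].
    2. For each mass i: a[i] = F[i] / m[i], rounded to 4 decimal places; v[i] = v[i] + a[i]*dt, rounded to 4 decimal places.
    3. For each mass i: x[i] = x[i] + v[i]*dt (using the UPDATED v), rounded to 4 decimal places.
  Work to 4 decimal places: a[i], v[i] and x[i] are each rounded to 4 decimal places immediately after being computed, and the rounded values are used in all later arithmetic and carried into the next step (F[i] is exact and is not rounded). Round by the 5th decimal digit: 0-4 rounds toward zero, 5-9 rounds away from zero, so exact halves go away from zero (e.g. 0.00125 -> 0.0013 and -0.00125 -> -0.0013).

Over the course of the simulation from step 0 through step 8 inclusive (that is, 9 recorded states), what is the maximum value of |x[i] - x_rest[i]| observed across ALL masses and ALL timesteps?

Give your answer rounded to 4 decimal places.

Answer: 3.9268

Derivation:
Step 0: x=[1.0000 7.0000 7.0000] v=[0.0000 0.0000 2.0000]
Step 1: x=[3.5000 4.0000 8.7500] v=[5.0000 -6.0000 3.5000]
Step 2: x=[4.5000 3.1250 10.0625] v=[2.0000 -1.7500 2.6250]
Step 3: x=[2.5625 6.4063 10.3907] v=[-3.8750 6.5625 0.6563]
Step 4: x=[1.2657 9.7579 10.4728] v=[-2.5937 6.7031 0.1641]
Step 5: x=[3.5821 9.2208 11.1262] v=[4.6328 -1.0742 1.3067]
Step 6: x=[6.9268 6.8171 12.0532] v=[6.6894 -4.8075 1.8540]
Step 7: x=[6.7533 7.0863 12.4212] v=[-0.3471 0.5383 0.7360]
Step 8: x=[3.3696 9.8564 12.2055] v=[-6.7674 5.5402 -0.4315]
Max displacement = 3.9268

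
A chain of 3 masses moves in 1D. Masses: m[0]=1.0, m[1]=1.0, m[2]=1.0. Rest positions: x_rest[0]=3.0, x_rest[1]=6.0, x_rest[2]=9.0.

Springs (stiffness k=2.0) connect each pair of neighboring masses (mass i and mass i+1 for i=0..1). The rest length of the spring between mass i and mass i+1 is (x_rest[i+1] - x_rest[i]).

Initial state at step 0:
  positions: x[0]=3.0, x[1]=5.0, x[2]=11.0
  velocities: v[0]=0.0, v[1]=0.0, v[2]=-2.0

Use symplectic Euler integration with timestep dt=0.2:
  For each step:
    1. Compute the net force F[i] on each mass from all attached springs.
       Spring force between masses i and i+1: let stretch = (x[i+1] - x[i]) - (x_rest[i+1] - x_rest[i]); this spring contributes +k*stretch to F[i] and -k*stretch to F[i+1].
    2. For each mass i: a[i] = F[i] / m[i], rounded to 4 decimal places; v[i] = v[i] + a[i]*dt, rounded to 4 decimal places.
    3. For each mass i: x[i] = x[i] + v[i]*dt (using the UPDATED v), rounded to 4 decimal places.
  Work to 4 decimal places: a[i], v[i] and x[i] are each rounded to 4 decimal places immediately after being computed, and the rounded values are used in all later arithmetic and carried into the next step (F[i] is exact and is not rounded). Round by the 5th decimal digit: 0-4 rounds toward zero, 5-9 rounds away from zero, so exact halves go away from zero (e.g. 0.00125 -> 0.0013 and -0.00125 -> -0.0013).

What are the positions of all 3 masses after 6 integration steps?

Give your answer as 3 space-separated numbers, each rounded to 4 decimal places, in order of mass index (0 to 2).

Answer: 2.8050 6.9527 6.8424

Derivation:
Step 0: x=[3.0000 5.0000 11.0000] v=[0.0000 0.0000 -2.0000]
Step 1: x=[2.9200 5.3200 10.3600] v=[-0.4000 1.6000 -3.2000]
Step 2: x=[2.7920 5.8512 9.5568] v=[-0.6400 2.6560 -4.0160]
Step 3: x=[2.6687 6.4341 8.6972] v=[-0.6163 2.9146 -4.2982]
Step 4: x=[2.6067 6.8968 7.8965] v=[-0.3101 2.3137 -4.0034]
Step 5: x=[2.6479 7.0963 7.2558] v=[0.2059 0.9975 -3.2033]
Step 6: x=[2.8050 6.9527 6.8424] v=[0.7853 -0.7181 -2.0671]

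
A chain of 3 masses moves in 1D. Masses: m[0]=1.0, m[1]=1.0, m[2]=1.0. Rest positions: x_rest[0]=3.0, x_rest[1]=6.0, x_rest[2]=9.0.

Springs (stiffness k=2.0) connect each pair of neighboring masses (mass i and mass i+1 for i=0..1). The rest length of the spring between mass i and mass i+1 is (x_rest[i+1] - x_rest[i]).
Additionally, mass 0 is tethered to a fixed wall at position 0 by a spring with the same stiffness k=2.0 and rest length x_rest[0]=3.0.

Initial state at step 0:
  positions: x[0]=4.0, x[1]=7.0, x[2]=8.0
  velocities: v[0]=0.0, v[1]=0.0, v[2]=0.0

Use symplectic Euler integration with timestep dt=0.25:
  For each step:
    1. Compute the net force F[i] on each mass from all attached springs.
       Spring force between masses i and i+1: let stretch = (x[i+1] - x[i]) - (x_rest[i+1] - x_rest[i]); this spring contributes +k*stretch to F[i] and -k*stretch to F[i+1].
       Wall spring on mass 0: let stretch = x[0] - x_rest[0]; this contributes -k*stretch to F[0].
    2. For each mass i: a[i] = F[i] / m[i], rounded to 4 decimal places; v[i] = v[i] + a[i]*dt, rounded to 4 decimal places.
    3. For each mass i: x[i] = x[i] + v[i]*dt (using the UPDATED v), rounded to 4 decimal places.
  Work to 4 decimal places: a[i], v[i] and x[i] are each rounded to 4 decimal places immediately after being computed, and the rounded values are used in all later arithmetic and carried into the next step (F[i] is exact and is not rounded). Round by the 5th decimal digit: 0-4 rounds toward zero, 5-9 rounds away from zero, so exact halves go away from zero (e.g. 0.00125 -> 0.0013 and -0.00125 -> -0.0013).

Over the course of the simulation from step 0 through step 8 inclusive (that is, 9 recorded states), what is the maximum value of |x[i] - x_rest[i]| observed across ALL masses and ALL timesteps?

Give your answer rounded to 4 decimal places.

Answer: 1.2498

Derivation:
Step 0: x=[4.0000 7.0000 8.0000] v=[0.0000 0.0000 0.0000]
Step 1: x=[3.8750 6.7500 8.2500] v=[-0.5000 -1.0000 1.0000]
Step 2: x=[3.6250 6.3281 8.6875] v=[-1.0000 -1.6875 1.7500]
Step 3: x=[3.2598 5.8633 9.2051] v=[-1.4610 -1.8594 2.0703]
Step 4: x=[2.8125 5.4907 9.6800] v=[-1.7892 -1.4903 1.8994]
Step 5: x=[2.3484 5.3070 10.0062] v=[-1.8564 -0.7348 1.3048]
Step 6: x=[1.9606 5.3409 10.1200] v=[-1.5513 0.1355 0.4552]
Step 7: x=[1.7502 5.5496 10.0114] v=[-0.8415 0.8349 -0.4344]
Step 8: x=[1.7960 5.8411 9.7201] v=[0.1831 1.1661 -1.1653]
Max displacement = 1.2498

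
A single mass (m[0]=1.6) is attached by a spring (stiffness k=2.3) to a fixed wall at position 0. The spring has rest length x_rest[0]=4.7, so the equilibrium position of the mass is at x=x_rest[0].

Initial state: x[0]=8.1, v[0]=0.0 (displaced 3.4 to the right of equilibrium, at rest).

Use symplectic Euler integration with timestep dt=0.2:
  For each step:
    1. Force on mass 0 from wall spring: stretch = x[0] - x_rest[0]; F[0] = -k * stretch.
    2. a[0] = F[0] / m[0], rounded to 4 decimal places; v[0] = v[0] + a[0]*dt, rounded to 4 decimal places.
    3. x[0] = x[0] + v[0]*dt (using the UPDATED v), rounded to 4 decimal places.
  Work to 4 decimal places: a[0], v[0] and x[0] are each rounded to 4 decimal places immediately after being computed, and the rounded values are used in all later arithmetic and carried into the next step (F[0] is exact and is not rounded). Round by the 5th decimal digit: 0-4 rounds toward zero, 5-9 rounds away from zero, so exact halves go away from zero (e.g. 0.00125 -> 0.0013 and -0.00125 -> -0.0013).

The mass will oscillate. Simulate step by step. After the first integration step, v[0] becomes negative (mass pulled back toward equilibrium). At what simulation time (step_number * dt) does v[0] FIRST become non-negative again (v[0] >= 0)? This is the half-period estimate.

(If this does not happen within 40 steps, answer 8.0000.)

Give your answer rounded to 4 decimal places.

Step 0: x=[8.1000] v=[0.0000]
Step 1: x=[7.9045] v=[-0.9775]
Step 2: x=[7.5247] v=[-1.8988]
Step 3: x=[6.9825] v=[-2.7109]
Step 4: x=[6.3091] v=[-3.3671]
Step 5: x=[5.5432] v=[-3.8297]
Step 6: x=[4.7288] v=[-4.0721]
Step 7: x=[3.9127] v=[-4.0804]
Step 8: x=[3.1419] v=[-3.8541]
Step 9: x=[2.4607] v=[-3.4061]
Step 10: x=[1.9082] v=[-2.7623]
Step 11: x=[1.5163] v=[-1.9597]
Step 12: x=[1.3074] v=[-1.0444]
Step 13: x=[1.2936] v=[-0.0690]
Step 14: x=[1.4757] v=[0.9103]
First v>=0 after going negative at step 14, time=2.8000

Answer: 2.8000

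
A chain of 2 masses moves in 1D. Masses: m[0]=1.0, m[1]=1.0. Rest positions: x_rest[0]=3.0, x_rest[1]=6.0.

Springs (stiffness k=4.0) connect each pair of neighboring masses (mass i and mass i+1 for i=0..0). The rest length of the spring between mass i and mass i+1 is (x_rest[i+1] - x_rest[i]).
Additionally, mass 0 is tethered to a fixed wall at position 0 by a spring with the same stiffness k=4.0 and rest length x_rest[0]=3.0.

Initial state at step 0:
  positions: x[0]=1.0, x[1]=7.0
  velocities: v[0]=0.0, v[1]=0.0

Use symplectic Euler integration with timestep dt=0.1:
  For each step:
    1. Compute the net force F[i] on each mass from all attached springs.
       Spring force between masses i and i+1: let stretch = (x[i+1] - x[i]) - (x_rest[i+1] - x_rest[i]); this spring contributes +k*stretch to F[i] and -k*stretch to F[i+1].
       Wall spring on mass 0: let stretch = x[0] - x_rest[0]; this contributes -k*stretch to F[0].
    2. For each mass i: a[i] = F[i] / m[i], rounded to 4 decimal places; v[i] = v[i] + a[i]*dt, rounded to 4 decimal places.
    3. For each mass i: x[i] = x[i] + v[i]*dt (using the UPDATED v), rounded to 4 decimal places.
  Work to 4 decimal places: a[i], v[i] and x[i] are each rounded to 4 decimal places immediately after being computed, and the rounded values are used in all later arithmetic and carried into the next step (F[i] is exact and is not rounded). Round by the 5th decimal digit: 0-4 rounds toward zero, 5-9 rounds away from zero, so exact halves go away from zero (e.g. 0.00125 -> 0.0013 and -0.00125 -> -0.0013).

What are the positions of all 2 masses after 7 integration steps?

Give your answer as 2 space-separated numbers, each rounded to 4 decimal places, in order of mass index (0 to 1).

Answer: 4.4001 4.9930

Derivation:
Step 0: x=[1.0000 7.0000] v=[0.0000 0.0000]
Step 1: x=[1.2000 6.8800] v=[2.0000 -1.2000]
Step 2: x=[1.5792 6.6528] v=[3.7920 -2.2720]
Step 3: x=[2.0982 6.3427] v=[5.1898 -3.1014]
Step 4: x=[2.7030 5.9828] v=[6.0483 -3.5992]
Step 5: x=[3.3309 5.6117] v=[6.2790 -3.7111]
Step 6: x=[3.9168 5.2694] v=[5.8590 -3.4234]
Step 7: x=[4.4001 4.9930] v=[4.8333 -2.7644]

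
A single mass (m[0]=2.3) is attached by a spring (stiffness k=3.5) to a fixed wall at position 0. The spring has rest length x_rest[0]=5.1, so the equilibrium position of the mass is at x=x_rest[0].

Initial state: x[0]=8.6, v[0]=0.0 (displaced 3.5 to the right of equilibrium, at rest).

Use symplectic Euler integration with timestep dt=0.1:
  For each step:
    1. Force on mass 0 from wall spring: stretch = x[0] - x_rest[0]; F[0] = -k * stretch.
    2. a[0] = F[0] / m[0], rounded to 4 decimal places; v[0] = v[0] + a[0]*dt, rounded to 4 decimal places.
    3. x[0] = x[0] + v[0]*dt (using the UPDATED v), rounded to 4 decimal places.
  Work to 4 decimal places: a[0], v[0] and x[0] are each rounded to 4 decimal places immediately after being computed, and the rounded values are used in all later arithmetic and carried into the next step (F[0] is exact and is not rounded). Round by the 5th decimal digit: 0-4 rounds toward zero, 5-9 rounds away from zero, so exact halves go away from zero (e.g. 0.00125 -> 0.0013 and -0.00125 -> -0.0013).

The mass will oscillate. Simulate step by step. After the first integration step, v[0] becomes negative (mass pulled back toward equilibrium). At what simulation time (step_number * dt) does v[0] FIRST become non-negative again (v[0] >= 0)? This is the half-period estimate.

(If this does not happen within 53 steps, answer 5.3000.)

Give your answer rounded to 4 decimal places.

Step 0: x=[8.6000] v=[0.0000]
Step 1: x=[8.5467] v=[-0.5326]
Step 2: x=[8.4410] v=[-1.0571]
Step 3: x=[8.2845] v=[-1.5655]
Step 4: x=[8.0795] v=[-2.0501]
Step 5: x=[7.8292] v=[-2.5035]
Step 6: x=[7.5373] v=[-2.9188]
Step 7: x=[7.2083] v=[-3.2897]
Step 8: x=[6.8473] v=[-3.6105]
Step 9: x=[6.4597] v=[-3.8764]
Step 10: x=[6.0514] v=[-4.0833]
Step 11: x=[5.6286] v=[-4.2281]
Step 12: x=[5.1978] v=[-4.3085]
Step 13: x=[4.7655] v=[-4.3234]
Step 14: x=[4.3383] v=[-4.2725]
Step 15: x=[3.9226] v=[-4.1566]
Step 16: x=[3.5249] v=[-3.9774]
Step 17: x=[3.1511] v=[-3.7377]
Step 18: x=[2.8070] v=[-3.4411]
Step 19: x=[2.4978] v=[-3.0922]
Step 20: x=[2.2282] v=[-2.6962]
Step 21: x=[2.0023] v=[-2.2592]
Step 22: x=[1.8235] v=[-1.7878]
Step 23: x=[1.6946] v=[-1.2892]
Step 24: x=[1.6175] v=[-0.7710]
Step 25: x=[1.5934] v=[-0.2411]
Step 26: x=[1.6227] v=[0.2925]
First v>=0 after going negative at step 26, time=2.6000

Answer: 2.6000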